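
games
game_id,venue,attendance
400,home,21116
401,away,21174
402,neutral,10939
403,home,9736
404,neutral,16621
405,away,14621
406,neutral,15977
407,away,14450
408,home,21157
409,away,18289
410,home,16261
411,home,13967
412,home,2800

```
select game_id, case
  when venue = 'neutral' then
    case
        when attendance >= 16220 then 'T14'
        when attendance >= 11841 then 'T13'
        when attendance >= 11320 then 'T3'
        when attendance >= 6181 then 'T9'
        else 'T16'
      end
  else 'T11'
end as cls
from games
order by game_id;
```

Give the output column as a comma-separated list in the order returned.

game_id=400: venue='home' → outer ELSE → T11
game_id=401: venue='away' → outer ELSE → T11
game_id=402: venue='neutral' → inner[attendance >= 6181] → T9
game_id=403: venue='home' → outer ELSE → T11
game_id=404: venue='neutral' → inner[attendance >= 16220] → T14
game_id=405: venue='away' → outer ELSE → T11
game_id=406: venue='neutral' → inner[attendance >= 11841] → T13
game_id=407: venue='away' → outer ELSE → T11
game_id=408: venue='home' → outer ELSE → T11
game_id=409: venue='away' → outer ELSE → T11
game_id=410: venue='home' → outer ELSE → T11
game_id=411: venue='home' → outer ELSE → T11
game_id=412: venue='home' → outer ELSE → T11

T11, T11, T9, T11, T14, T11, T13, T11, T11, T11, T11, T11, T11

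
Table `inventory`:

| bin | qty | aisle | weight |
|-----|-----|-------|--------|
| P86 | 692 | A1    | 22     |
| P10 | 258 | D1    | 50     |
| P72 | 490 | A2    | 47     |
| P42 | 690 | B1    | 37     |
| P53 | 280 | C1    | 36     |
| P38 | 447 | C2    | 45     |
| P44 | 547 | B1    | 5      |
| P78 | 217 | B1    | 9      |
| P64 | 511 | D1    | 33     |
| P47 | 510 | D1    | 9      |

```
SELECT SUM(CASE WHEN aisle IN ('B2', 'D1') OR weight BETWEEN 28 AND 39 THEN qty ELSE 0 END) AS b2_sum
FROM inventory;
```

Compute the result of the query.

bin=P86: ✗
bin=P10: ✓ → 258
bin=P72: ✗
bin=P42: ✓ → 690
bin=P53: ✓ → 280
bin=P38: ✗
bin=P44: ✗
bin=P78: ✗
bin=P64: ✓ → 511
bin=P47: ✓ → 510
b2_sum = 258 + 690 + 280 + 511 + 510 = 2249

2249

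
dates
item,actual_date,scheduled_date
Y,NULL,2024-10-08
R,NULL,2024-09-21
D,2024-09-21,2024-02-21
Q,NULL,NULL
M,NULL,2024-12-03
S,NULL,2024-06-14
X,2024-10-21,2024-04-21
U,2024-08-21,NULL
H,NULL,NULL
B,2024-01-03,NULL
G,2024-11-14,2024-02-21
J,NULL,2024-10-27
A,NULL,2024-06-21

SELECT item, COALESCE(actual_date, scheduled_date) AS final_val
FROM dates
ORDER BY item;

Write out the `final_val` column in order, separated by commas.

2024-06-21, 2024-01-03, 2024-09-21, 2024-11-14, NULL, 2024-10-27, 2024-12-03, NULL, 2024-09-21, 2024-06-14, 2024-08-21, 2024-10-21, 2024-10-08

item=A: actual_date=NULL, scheduled_date=2024-06-21 → 2024-06-21
item=B: actual_date=2024-01-03 → 2024-01-03
item=D: actual_date=2024-09-21 → 2024-09-21
item=G: actual_date=2024-11-14 → 2024-11-14
item=H: actual_date=NULL, scheduled_date=NULL (all NULL) → NULL
item=J: actual_date=NULL, scheduled_date=2024-10-27 → 2024-10-27
item=M: actual_date=NULL, scheduled_date=2024-12-03 → 2024-12-03
item=Q: actual_date=NULL, scheduled_date=NULL (all NULL) → NULL
item=R: actual_date=NULL, scheduled_date=2024-09-21 → 2024-09-21
item=S: actual_date=NULL, scheduled_date=2024-06-14 → 2024-06-14
item=U: actual_date=2024-08-21 → 2024-08-21
item=X: actual_date=2024-10-21 → 2024-10-21
item=Y: actual_date=NULL, scheduled_date=2024-10-08 → 2024-10-08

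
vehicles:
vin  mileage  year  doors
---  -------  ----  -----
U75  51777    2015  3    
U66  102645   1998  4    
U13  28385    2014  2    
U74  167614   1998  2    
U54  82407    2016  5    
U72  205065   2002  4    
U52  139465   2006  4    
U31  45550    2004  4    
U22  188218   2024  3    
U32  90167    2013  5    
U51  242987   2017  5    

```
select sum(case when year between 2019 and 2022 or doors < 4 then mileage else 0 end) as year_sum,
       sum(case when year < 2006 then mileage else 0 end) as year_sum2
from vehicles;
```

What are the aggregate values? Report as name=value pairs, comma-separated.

[year_sum: year between 2019 and 2022 or doors < 4]
vin=U75: ✓ → 51777
vin=U66: ✗
vin=U13: ✓ → 28385
vin=U74: ✓ → 167614
vin=U54: ✗
vin=U72: ✗
vin=U52: ✗
vin=U31: ✗
vin=U22: ✓ → 188218
vin=U32: ✗
vin=U51: ✗
year_sum = 51777 + 28385 + 167614 + 188218 = 435994
—
[year_sum2: year < 2006]
vin=U75: ✗
vin=U66: ✓ → 102645
vin=U13: ✗
vin=U74: ✓ → 167614
vin=U54: ✗
vin=U72: ✓ → 205065
vin=U52: ✗
vin=U31: ✓ → 45550
vin=U22: ✗
vin=U32: ✗
vin=U51: ✗
year_sum2 = 102645 + 167614 + 205065 + 45550 = 520874

year_sum=435994, year_sum2=520874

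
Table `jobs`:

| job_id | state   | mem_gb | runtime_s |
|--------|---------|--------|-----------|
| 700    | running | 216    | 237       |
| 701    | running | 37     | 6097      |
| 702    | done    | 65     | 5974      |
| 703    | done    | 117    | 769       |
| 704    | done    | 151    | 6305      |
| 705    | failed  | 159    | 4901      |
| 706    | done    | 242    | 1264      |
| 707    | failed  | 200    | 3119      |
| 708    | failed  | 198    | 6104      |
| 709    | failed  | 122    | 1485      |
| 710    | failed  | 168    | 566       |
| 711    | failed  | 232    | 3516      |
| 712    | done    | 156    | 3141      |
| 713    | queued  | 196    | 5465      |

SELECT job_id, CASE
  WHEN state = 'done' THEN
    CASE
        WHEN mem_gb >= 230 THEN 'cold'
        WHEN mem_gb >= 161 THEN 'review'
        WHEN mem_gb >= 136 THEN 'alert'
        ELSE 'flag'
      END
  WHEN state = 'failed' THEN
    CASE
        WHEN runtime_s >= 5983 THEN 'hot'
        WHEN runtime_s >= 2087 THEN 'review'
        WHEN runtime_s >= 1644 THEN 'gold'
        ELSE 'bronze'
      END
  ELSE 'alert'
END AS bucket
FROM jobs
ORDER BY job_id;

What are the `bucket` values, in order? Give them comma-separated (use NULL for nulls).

job_id=700: state='running' → outer ELSE → alert
job_id=701: state='running' → outer ELSE → alert
job_id=702: state='done' → inner[ELSE] → flag
job_id=703: state='done' → inner[ELSE] → flag
job_id=704: state='done' → inner[mem_gb >= 136] → alert
job_id=705: state='failed' → inner[runtime_s >= 2087] → review
job_id=706: state='done' → inner[mem_gb >= 230] → cold
job_id=707: state='failed' → inner[runtime_s >= 2087] → review
job_id=708: state='failed' → inner[runtime_s >= 5983] → hot
job_id=709: state='failed' → inner[ELSE] → bronze
job_id=710: state='failed' → inner[ELSE] → bronze
job_id=711: state='failed' → inner[runtime_s >= 2087] → review
job_id=712: state='done' → inner[mem_gb >= 136] → alert
job_id=713: state='queued' → outer ELSE → alert

alert, alert, flag, flag, alert, review, cold, review, hot, bronze, bronze, review, alert, alert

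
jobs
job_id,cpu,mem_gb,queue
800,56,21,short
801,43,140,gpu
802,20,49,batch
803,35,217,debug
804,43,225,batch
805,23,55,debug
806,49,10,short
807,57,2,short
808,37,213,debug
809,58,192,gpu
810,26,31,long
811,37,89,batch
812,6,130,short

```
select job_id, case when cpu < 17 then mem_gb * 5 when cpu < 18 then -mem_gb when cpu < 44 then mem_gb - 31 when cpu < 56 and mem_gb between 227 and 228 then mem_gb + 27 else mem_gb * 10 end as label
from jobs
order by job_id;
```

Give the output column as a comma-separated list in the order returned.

job_id=800: ELSE → 210
job_id=801: cpu < 44 → 109
job_id=802: cpu < 44 → 18
job_id=803: cpu < 44 → 186
job_id=804: cpu < 44 → 194
job_id=805: cpu < 44 → 24
job_id=806: ELSE → 100
job_id=807: ELSE → 20
job_id=808: cpu < 44 → 182
job_id=809: ELSE → 1920
job_id=810: cpu < 44 → 0
job_id=811: cpu < 44 → 58
job_id=812: cpu < 17 → 650

210, 109, 18, 186, 194, 24, 100, 20, 182, 1920, 0, 58, 650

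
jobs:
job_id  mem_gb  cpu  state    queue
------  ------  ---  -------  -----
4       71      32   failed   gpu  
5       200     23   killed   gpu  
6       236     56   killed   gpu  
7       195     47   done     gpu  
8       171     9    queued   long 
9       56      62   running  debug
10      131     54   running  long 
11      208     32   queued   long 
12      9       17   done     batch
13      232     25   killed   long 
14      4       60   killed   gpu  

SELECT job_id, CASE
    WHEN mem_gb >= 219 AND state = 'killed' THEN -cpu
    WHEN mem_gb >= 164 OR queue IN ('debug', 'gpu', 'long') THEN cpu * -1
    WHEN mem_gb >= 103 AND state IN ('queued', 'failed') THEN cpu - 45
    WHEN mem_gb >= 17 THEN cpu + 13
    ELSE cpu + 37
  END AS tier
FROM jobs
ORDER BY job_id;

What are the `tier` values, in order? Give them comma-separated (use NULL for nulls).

job_id=4: mem_gb >= 164 OR queue IN ('debug', 'gpu', 'long') → -32
job_id=5: mem_gb >= 164 OR queue IN ('debug', 'gpu', 'long') → -23
job_id=6: mem_gb >= 219 AND state = 'killed' → -56
job_id=7: mem_gb >= 164 OR queue IN ('debug', 'gpu', 'long') → -47
job_id=8: mem_gb >= 164 OR queue IN ('debug', 'gpu', 'long') → -9
job_id=9: mem_gb >= 164 OR queue IN ('debug', 'gpu', 'long') → -62
job_id=10: mem_gb >= 164 OR queue IN ('debug', 'gpu', 'long') → -54
job_id=11: mem_gb >= 164 OR queue IN ('debug', 'gpu', 'long') → -32
job_id=12: ELSE → 54
job_id=13: mem_gb >= 219 AND state = 'killed' → -25
job_id=14: mem_gb >= 164 OR queue IN ('debug', 'gpu', 'long') → -60

-32, -23, -56, -47, -9, -62, -54, -32, 54, -25, -60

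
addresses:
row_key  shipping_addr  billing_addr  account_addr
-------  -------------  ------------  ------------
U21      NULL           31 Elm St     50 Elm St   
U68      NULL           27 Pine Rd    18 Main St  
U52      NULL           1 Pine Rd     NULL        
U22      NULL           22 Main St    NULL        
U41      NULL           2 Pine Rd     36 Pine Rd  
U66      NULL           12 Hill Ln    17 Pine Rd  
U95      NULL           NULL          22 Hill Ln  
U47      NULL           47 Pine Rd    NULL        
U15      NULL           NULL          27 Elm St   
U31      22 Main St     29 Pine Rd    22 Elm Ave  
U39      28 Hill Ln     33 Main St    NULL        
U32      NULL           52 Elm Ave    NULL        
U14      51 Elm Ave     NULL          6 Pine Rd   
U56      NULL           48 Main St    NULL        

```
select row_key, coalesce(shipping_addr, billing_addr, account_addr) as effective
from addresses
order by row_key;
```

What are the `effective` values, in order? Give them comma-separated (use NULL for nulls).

row_key=U14: shipping_addr=51 Elm Ave → 51 Elm Ave
row_key=U15: shipping_addr=NULL, billing_addr=NULL, account_addr=27 Elm St → 27 Elm St
row_key=U21: shipping_addr=NULL, billing_addr=31 Elm St → 31 Elm St
row_key=U22: shipping_addr=NULL, billing_addr=22 Main St → 22 Main St
row_key=U31: shipping_addr=22 Main St → 22 Main St
row_key=U32: shipping_addr=NULL, billing_addr=52 Elm Ave → 52 Elm Ave
row_key=U39: shipping_addr=28 Hill Ln → 28 Hill Ln
row_key=U41: shipping_addr=NULL, billing_addr=2 Pine Rd → 2 Pine Rd
row_key=U47: shipping_addr=NULL, billing_addr=47 Pine Rd → 47 Pine Rd
row_key=U52: shipping_addr=NULL, billing_addr=1 Pine Rd → 1 Pine Rd
row_key=U56: shipping_addr=NULL, billing_addr=48 Main St → 48 Main St
row_key=U66: shipping_addr=NULL, billing_addr=12 Hill Ln → 12 Hill Ln
row_key=U68: shipping_addr=NULL, billing_addr=27 Pine Rd → 27 Pine Rd
row_key=U95: shipping_addr=NULL, billing_addr=NULL, account_addr=22 Hill Ln → 22 Hill Ln

51 Elm Ave, 27 Elm St, 31 Elm St, 22 Main St, 22 Main St, 52 Elm Ave, 28 Hill Ln, 2 Pine Rd, 47 Pine Rd, 1 Pine Rd, 48 Main St, 12 Hill Ln, 27 Pine Rd, 22 Hill Ln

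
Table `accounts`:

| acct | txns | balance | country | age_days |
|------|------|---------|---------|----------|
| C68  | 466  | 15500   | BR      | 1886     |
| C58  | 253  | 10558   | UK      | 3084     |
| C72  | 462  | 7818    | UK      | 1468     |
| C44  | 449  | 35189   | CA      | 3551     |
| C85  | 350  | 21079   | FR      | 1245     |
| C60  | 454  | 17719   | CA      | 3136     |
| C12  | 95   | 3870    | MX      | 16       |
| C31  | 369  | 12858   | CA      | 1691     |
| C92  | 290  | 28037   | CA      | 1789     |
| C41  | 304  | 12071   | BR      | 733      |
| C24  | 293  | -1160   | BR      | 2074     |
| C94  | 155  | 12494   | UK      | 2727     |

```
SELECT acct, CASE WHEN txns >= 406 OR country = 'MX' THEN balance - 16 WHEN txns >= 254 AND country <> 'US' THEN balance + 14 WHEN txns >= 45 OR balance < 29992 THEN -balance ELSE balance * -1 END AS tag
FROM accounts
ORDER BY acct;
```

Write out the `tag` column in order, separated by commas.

acct=C12: txns >= 406 OR country = 'MX' → 3854
acct=C24: txns >= 254 AND country <> 'US' → -1146
acct=C31: txns >= 254 AND country <> 'US' → 12872
acct=C41: txns >= 254 AND country <> 'US' → 12085
acct=C44: txns >= 406 OR country = 'MX' → 35173
acct=C58: txns >= 45 OR balance < 29992 → -10558
acct=C60: txns >= 406 OR country = 'MX' → 17703
acct=C68: txns >= 406 OR country = 'MX' → 15484
acct=C72: txns >= 406 OR country = 'MX' → 7802
acct=C85: txns >= 254 AND country <> 'US' → 21093
acct=C92: txns >= 254 AND country <> 'US' → 28051
acct=C94: txns >= 45 OR balance < 29992 → -12494

3854, -1146, 12872, 12085, 35173, -10558, 17703, 15484, 7802, 21093, 28051, -12494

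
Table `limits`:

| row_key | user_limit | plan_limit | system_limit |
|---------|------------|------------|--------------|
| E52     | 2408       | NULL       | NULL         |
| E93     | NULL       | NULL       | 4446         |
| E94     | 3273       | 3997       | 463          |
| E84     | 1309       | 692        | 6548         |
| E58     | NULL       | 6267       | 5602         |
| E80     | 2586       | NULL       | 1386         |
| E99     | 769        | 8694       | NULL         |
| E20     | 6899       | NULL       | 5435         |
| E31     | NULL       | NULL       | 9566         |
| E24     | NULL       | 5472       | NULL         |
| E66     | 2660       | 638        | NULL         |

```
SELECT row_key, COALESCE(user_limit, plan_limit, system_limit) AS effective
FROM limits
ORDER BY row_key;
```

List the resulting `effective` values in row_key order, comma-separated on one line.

6899, 5472, 9566, 2408, 6267, 2660, 2586, 1309, 4446, 3273, 769

row_key=E20: user_limit=6899 → 6899
row_key=E24: user_limit=NULL, plan_limit=5472 → 5472
row_key=E31: user_limit=NULL, plan_limit=NULL, system_limit=9566 → 9566
row_key=E52: user_limit=2408 → 2408
row_key=E58: user_limit=NULL, plan_limit=6267 → 6267
row_key=E66: user_limit=2660 → 2660
row_key=E80: user_limit=2586 → 2586
row_key=E84: user_limit=1309 → 1309
row_key=E93: user_limit=NULL, plan_limit=NULL, system_limit=4446 → 4446
row_key=E94: user_limit=3273 → 3273
row_key=E99: user_limit=769 → 769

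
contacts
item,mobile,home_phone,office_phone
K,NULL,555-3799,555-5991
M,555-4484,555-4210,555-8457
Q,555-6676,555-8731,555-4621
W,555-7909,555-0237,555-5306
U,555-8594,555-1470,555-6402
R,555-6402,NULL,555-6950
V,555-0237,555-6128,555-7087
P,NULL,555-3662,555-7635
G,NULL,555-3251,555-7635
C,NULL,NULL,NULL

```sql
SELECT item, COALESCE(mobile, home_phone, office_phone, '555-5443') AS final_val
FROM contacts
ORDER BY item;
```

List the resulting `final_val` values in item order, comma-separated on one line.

555-5443, 555-3251, 555-3799, 555-4484, 555-3662, 555-6676, 555-6402, 555-8594, 555-0237, 555-7909

item=C: mobile=NULL, home_phone=NULL, office_phone=NULL, → literal 555-5443 → 555-5443
item=G: mobile=NULL, home_phone=555-3251 → 555-3251
item=K: mobile=NULL, home_phone=555-3799 → 555-3799
item=M: mobile=555-4484 → 555-4484
item=P: mobile=NULL, home_phone=555-3662 → 555-3662
item=Q: mobile=555-6676 → 555-6676
item=R: mobile=555-6402 → 555-6402
item=U: mobile=555-8594 → 555-8594
item=V: mobile=555-0237 → 555-0237
item=W: mobile=555-7909 → 555-7909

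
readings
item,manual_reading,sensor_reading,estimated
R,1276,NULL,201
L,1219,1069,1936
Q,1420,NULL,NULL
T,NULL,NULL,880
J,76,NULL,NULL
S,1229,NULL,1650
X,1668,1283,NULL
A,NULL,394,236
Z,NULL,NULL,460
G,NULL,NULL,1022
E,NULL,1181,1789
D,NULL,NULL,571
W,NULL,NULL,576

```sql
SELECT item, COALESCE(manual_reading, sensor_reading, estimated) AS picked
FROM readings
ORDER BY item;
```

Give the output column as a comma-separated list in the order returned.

item=A: manual_reading=NULL, sensor_reading=394 → 394
item=D: manual_reading=NULL, sensor_reading=NULL, estimated=571 → 571
item=E: manual_reading=NULL, sensor_reading=1181 → 1181
item=G: manual_reading=NULL, sensor_reading=NULL, estimated=1022 → 1022
item=J: manual_reading=76 → 76
item=L: manual_reading=1219 → 1219
item=Q: manual_reading=1420 → 1420
item=R: manual_reading=1276 → 1276
item=S: manual_reading=1229 → 1229
item=T: manual_reading=NULL, sensor_reading=NULL, estimated=880 → 880
item=W: manual_reading=NULL, sensor_reading=NULL, estimated=576 → 576
item=X: manual_reading=1668 → 1668
item=Z: manual_reading=NULL, sensor_reading=NULL, estimated=460 → 460

394, 571, 1181, 1022, 76, 1219, 1420, 1276, 1229, 880, 576, 1668, 460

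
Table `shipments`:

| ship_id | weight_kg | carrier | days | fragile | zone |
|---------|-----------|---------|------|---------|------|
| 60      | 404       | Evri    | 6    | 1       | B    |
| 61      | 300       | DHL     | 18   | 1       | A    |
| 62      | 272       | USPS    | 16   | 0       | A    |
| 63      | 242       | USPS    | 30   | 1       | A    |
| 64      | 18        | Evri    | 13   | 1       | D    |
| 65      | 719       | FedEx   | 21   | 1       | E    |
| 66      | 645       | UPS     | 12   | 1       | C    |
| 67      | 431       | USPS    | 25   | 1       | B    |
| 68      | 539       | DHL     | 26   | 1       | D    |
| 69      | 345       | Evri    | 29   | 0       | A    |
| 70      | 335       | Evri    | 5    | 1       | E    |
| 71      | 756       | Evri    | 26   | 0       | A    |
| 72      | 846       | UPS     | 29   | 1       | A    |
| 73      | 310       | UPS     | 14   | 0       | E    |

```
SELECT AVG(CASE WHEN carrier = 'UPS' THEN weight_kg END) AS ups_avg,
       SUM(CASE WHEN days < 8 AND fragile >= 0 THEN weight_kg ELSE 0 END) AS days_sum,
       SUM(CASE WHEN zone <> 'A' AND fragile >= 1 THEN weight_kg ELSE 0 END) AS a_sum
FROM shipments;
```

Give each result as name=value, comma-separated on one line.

[ups_avg: carrier = 'UPS']
ship_id=60: ✗
ship_id=61: ✗
ship_id=62: ✗
ship_id=63: ✗
ship_id=64: ✗
ship_id=65: ✗
ship_id=66: ✓ → 645
ship_id=67: ✗
ship_id=68: ✗
ship_id=69: ✗
ship_id=70: ✗
ship_id=71: ✗
ship_id=72: ✓ → 846
ship_id=73: ✓ → 310
ups_avg = (645 + 846 + 310) / 3 = 600.3333333333
—
[days_sum: days < 8 AND fragile >= 0]
ship_id=60: ✓ → 404
ship_id=61: ✗
ship_id=62: ✗
ship_id=63: ✗
ship_id=64: ✗
ship_id=65: ✗
ship_id=66: ✗
ship_id=67: ✗
ship_id=68: ✗
ship_id=69: ✗
ship_id=70: ✓ → 335
ship_id=71: ✗
ship_id=72: ✗
ship_id=73: ✗
days_sum = 404 + 335 = 739
—
[a_sum: zone <> 'A' AND fragile >= 1]
ship_id=60: ✓ → 404
ship_id=61: ✗
ship_id=62: ✗
ship_id=63: ✗
ship_id=64: ✓ → 18
ship_id=65: ✓ → 719
ship_id=66: ✓ → 645
ship_id=67: ✓ → 431
ship_id=68: ✓ → 539
ship_id=69: ✗
ship_id=70: ✓ → 335
ship_id=71: ✗
ship_id=72: ✗
ship_id=73: ✗
a_sum = 404 + 18 + 719 + 645 + 431 + 539 + 335 = 3091

ups_avg=600.3333333333, days_sum=739, a_sum=3091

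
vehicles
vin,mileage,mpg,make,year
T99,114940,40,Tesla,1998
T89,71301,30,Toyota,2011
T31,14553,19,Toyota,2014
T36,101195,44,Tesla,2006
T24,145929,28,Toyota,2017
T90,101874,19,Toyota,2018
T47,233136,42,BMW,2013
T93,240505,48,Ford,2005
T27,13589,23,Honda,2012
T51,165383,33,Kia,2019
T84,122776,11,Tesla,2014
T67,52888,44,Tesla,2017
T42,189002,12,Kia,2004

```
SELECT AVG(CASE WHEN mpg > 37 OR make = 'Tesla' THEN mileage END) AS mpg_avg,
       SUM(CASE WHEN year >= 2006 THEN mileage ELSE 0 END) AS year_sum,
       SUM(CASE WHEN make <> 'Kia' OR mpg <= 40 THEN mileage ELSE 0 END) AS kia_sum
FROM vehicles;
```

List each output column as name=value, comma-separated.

[mpg_avg: mpg > 37 OR make = 'Tesla']
vin=T99: ✓ → 114940
vin=T89: ✗
vin=T31: ✗
vin=T36: ✓ → 101195
vin=T24: ✗
vin=T90: ✗
vin=T47: ✓ → 233136
vin=T93: ✓ → 240505
vin=T27: ✗
vin=T51: ✗
vin=T84: ✓ → 122776
vin=T67: ✓ → 52888
vin=T42: ✗
mpg_avg = (114940 + 101195 + 233136 + 240505 + 122776 + 52888) / 6 = 144240
—
[year_sum: year >= 2006]
vin=T99: ✗
vin=T89: ✓ → 71301
vin=T31: ✓ → 14553
vin=T36: ✓ → 101195
vin=T24: ✓ → 145929
vin=T90: ✓ → 101874
vin=T47: ✓ → 233136
vin=T93: ✗
vin=T27: ✓ → 13589
vin=T51: ✓ → 165383
vin=T84: ✓ → 122776
vin=T67: ✓ → 52888
vin=T42: ✗
year_sum = 71301 + 14553 + 101195 + 145929 + 101874 + 233136 + 13589 + 165383 + 122776 + 52888 = 1022624
—
[kia_sum: make <> 'Kia' OR mpg <= 40]
vin=T99: ✓ → 114940
vin=T89: ✓ → 71301
vin=T31: ✓ → 14553
vin=T36: ✓ → 101195
vin=T24: ✓ → 145929
vin=T90: ✓ → 101874
vin=T47: ✓ → 233136
vin=T93: ✓ → 240505
vin=T27: ✓ → 13589
vin=T51: ✓ → 165383
vin=T84: ✓ → 122776
vin=T67: ✓ → 52888
vin=T42: ✓ → 189002
kia_sum = 114940 + 71301 + 14553 + 101195 + 145929 + 101874 + 233136 + 240505 + 13589 + 165383 + 122776 + 52888 + 189002 = 1567071

mpg_avg=144240, year_sum=1022624, kia_sum=1567071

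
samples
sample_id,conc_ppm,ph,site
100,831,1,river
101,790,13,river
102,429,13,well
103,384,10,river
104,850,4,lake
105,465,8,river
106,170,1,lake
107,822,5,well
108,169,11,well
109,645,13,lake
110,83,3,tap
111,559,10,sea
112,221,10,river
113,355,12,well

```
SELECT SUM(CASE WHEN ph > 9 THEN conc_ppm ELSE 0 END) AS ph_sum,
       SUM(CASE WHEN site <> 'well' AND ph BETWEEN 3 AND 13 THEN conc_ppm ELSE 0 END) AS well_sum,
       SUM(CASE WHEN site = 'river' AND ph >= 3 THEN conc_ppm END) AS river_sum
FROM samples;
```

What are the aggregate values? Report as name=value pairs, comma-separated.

[ph_sum: ph > 9]
sample_id=100: ✗
sample_id=101: ✓ → 790
sample_id=102: ✓ → 429
sample_id=103: ✓ → 384
sample_id=104: ✗
sample_id=105: ✗
sample_id=106: ✗
sample_id=107: ✗
sample_id=108: ✓ → 169
sample_id=109: ✓ → 645
sample_id=110: ✗
sample_id=111: ✓ → 559
sample_id=112: ✓ → 221
sample_id=113: ✓ → 355
ph_sum = 790 + 429 + 384 + 169 + 645 + 559 + 221 + 355 = 3552
—
[well_sum: site <> 'well' AND ph BETWEEN 3 AND 13]
sample_id=100: ✗
sample_id=101: ✓ → 790
sample_id=102: ✗
sample_id=103: ✓ → 384
sample_id=104: ✓ → 850
sample_id=105: ✓ → 465
sample_id=106: ✗
sample_id=107: ✗
sample_id=108: ✗
sample_id=109: ✓ → 645
sample_id=110: ✓ → 83
sample_id=111: ✓ → 559
sample_id=112: ✓ → 221
sample_id=113: ✗
well_sum = 790 + 384 + 850 + 465 + 645 + 83 + 559 + 221 = 3997
—
[river_sum: site = 'river' AND ph >= 3]
sample_id=100: ✗
sample_id=101: ✓ → 790
sample_id=102: ✗
sample_id=103: ✓ → 384
sample_id=104: ✗
sample_id=105: ✓ → 465
sample_id=106: ✗
sample_id=107: ✗
sample_id=108: ✗
sample_id=109: ✗
sample_id=110: ✗
sample_id=111: ✗
sample_id=112: ✓ → 221
sample_id=113: ✗
river_sum = 790 + 384 + 465 + 221 = 1860

ph_sum=3552, well_sum=3997, river_sum=1860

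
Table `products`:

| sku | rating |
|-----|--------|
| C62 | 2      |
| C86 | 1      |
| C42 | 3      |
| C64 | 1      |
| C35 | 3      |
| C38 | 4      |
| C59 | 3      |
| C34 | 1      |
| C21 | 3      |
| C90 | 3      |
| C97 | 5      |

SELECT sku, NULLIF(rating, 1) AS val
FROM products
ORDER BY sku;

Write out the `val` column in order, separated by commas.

3, NULL, 3, 4, 3, 3, 2, NULL, NULL, 3, 5

sku=C21: rating=3 vs 1: differ → 3
sku=C34: rating=1 vs 1: equal → NULL
sku=C35: rating=3 vs 1: differ → 3
sku=C38: rating=4 vs 1: differ → 4
sku=C42: rating=3 vs 1: differ → 3
sku=C59: rating=3 vs 1: differ → 3
sku=C62: rating=2 vs 1: differ → 2
sku=C64: rating=1 vs 1: equal → NULL
sku=C86: rating=1 vs 1: equal → NULL
sku=C90: rating=3 vs 1: differ → 3
sku=C97: rating=5 vs 1: differ → 5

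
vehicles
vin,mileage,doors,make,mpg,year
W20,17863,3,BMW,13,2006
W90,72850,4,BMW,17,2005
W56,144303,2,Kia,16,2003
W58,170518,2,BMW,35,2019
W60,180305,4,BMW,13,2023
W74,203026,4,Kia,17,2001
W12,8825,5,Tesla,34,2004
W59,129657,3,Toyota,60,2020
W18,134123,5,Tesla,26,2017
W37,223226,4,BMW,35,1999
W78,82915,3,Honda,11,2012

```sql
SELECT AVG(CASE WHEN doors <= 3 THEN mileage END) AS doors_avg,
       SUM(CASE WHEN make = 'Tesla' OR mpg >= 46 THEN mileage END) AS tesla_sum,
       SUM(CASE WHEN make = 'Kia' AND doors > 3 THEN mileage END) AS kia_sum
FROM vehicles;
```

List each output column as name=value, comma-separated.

doors_avg=109051.2, tesla_sum=272605, kia_sum=203026

[doors_avg: doors <= 3]
vin=W20: ✓ → 17863
vin=W90: ✗
vin=W56: ✓ → 144303
vin=W58: ✓ → 170518
vin=W60: ✗
vin=W74: ✗
vin=W12: ✗
vin=W59: ✓ → 129657
vin=W18: ✗
vin=W37: ✗
vin=W78: ✓ → 82915
doors_avg = (17863 + 144303 + 170518 + 129657 + 82915) / 5 = 109051.2
—
[tesla_sum: make = 'Tesla' OR mpg >= 46]
vin=W20: ✗
vin=W90: ✗
vin=W56: ✗
vin=W58: ✗
vin=W60: ✗
vin=W74: ✗
vin=W12: ✓ → 8825
vin=W59: ✓ → 129657
vin=W18: ✓ → 134123
vin=W37: ✗
vin=W78: ✗
tesla_sum = 8825 + 129657 + 134123 = 272605
—
[kia_sum: make = 'Kia' AND doors > 3]
vin=W20: ✗
vin=W90: ✗
vin=W56: ✗
vin=W58: ✗
vin=W60: ✗
vin=W74: ✓ → 203026
vin=W12: ✗
vin=W59: ✗
vin=W18: ✗
vin=W37: ✗
vin=W78: ✗
kia_sum = 203026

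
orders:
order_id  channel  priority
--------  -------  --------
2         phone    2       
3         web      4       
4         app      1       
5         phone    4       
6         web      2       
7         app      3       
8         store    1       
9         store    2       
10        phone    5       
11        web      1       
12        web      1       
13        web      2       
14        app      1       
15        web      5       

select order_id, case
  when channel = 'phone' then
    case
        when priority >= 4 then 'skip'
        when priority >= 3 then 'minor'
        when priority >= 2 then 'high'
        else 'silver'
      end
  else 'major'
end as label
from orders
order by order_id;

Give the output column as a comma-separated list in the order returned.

order_id=2: channel='phone' → inner[priority >= 2] → high
order_id=3: channel='web' → outer ELSE → major
order_id=4: channel='app' → outer ELSE → major
order_id=5: channel='phone' → inner[priority >= 4] → skip
order_id=6: channel='web' → outer ELSE → major
order_id=7: channel='app' → outer ELSE → major
order_id=8: channel='store' → outer ELSE → major
order_id=9: channel='store' → outer ELSE → major
order_id=10: channel='phone' → inner[priority >= 4] → skip
order_id=11: channel='web' → outer ELSE → major
order_id=12: channel='web' → outer ELSE → major
order_id=13: channel='web' → outer ELSE → major
order_id=14: channel='app' → outer ELSE → major
order_id=15: channel='web' → outer ELSE → major

high, major, major, skip, major, major, major, major, skip, major, major, major, major, major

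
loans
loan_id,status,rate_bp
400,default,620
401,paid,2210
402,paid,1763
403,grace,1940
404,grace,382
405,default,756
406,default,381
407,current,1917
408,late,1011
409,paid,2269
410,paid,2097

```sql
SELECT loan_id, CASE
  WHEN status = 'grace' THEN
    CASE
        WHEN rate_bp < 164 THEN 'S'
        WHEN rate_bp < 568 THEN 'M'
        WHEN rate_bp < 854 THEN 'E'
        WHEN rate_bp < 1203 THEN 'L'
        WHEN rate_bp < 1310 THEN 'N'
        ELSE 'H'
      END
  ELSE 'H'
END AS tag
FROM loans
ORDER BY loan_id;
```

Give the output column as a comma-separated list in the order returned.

loan_id=400: status='default' → outer ELSE → H
loan_id=401: status='paid' → outer ELSE → H
loan_id=402: status='paid' → outer ELSE → H
loan_id=403: status='grace' → inner[ELSE] → H
loan_id=404: status='grace' → inner[rate_bp < 568] → M
loan_id=405: status='default' → outer ELSE → H
loan_id=406: status='default' → outer ELSE → H
loan_id=407: status='current' → outer ELSE → H
loan_id=408: status='late' → outer ELSE → H
loan_id=409: status='paid' → outer ELSE → H
loan_id=410: status='paid' → outer ELSE → H

H, H, H, H, M, H, H, H, H, H, H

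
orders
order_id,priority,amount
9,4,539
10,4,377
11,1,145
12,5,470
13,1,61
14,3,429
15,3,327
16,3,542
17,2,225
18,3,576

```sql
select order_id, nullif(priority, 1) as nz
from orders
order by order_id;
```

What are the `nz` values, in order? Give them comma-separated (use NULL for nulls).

order_id=9: priority=4 vs 1: differ → 4
order_id=10: priority=4 vs 1: differ → 4
order_id=11: priority=1 vs 1: equal → NULL
order_id=12: priority=5 vs 1: differ → 5
order_id=13: priority=1 vs 1: equal → NULL
order_id=14: priority=3 vs 1: differ → 3
order_id=15: priority=3 vs 1: differ → 3
order_id=16: priority=3 vs 1: differ → 3
order_id=17: priority=2 vs 1: differ → 2
order_id=18: priority=3 vs 1: differ → 3

4, 4, NULL, 5, NULL, 3, 3, 3, 2, 3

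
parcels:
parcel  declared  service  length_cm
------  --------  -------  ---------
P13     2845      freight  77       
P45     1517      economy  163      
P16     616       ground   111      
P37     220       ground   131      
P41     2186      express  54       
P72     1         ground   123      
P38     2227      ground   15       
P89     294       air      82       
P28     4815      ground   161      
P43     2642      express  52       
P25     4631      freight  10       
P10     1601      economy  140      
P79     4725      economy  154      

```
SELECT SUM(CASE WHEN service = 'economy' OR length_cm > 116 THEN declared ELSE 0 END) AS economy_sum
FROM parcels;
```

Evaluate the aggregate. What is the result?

12879

parcel=P13: ✗
parcel=P45: ✓ → 1517
parcel=P16: ✗
parcel=P37: ✓ → 220
parcel=P41: ✗
parcel=P72: ✓ → 1
parcel=P38: ✗
parcel=P89: ✗
parcel=P28: ✓ → 4815
parcel=P43: ✗
parcel=P25: ✗
parcel=P10: ✓ → 1601
parcel=P79: ✓ → 4725
economy_sum = 1517 + 220 + 1 + 4815 + 1601 + 4725 = 12879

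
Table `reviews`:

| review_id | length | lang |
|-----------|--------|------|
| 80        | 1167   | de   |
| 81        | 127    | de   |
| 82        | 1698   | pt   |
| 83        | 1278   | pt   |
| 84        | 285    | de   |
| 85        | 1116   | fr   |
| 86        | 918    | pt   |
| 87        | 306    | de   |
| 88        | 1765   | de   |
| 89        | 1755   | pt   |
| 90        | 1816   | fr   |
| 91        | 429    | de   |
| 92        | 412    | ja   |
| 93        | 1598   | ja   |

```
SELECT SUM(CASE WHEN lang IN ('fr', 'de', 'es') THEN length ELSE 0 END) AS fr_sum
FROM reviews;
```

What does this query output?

7011

review_id=80: ✓ → 1167
review_id=81: ✓ → 127
review_id=82: ✗
review_id=83: ✗
review_id=84: ✓ → 285
review_id=85: ✓ → 1116
review_id=86: ✗
review_id=87: ✓ → 306
review_id=88: ✓ → 1765
review_id=89: ✗
review_id=90: ✓ → 1816
review_id=91: ✓ → 429
review_id=92: ✗
review_id=93: ✗
fr_sum = 1167 + 127 + 285 + 1116 + 306 + 1765 + 1816 + 429 = 7011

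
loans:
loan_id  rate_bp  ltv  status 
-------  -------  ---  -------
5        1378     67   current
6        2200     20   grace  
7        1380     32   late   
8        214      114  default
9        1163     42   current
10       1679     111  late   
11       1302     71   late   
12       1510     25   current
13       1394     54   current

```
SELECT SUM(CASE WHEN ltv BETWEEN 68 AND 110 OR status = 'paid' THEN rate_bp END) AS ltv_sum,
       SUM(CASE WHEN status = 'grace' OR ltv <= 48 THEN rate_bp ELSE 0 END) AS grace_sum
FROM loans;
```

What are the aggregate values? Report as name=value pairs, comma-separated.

ltv_sum=1302, grace_sum=6253

[ltv_sum: ltv BETWEEN 68 AND 110 OR status = 'paid']
loan_id=5: ✗
loan_id=6: ✗
loan_id=7: ✗
loan_id=8: ✗
loan_id=9: ✗
loan_id=10: ✗
loan_id=11: ✓ → 1302
loan_id=12: ✗
loan_id=13: ✗
ltv_sum = 1302
—
[grace_sum: status = 'grace' OR ltv <= 48]
loan_id=5: ✗
loan_id=6: ✓ → 2200
loan_id=7: ✓ → 1380
loan_id=8: ✗
loan_id=9: ✓ → 1163
loan_id=10: ✗
loan_id=11: ✗
loan_id=12: ✓ → 1510
loan_id=13: ✗
grace_sum = 2200 + 1380 + 1163 + 1510 = 6253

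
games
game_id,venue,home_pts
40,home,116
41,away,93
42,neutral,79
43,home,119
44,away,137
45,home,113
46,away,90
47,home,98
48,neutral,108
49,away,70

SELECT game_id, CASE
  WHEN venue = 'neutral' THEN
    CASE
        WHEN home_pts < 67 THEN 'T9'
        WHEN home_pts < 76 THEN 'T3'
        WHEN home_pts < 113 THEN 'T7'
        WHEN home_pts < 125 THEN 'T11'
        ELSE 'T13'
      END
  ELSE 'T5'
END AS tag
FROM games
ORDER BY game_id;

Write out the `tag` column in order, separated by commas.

game_id=40: venue='home' → outer ELSE → T5
game_id=41: venue='away' → outer ELSE → T5
game_id=42: venue='neutral' → inner[home_pts < 113] → T7
game_id=43: venue='home' → outer ELSE → T5
game_id=44: venue='away' → outer ELSE → T5
game_id=45: venue='home' → outer ELSE → T5
game_id=46: venue='away' → outer ELSE → T5
game_id=47: venue='home' → outer ELSE → T5
game_id=48: venue='neutral' → inner[home_pts < 113] → T7
game_id=49: venue='away' → outer ELSE → T5

T5, T5, T7, T5, T5, T5, T5, T5, T7, T5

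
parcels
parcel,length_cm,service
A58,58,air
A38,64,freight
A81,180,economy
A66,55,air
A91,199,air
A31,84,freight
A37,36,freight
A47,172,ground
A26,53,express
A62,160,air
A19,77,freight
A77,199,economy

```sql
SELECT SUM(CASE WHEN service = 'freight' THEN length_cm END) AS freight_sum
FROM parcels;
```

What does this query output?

261

parcel=A58: ✗
parcel=A38: ✓ → 64
parcel=A81: ✗
parcel=A66: ✗
parcel=A91: ✗
parcel=A31: ✓ → 84
parcel=A37: ✓ → 36
parcel=A47: ✗
parcel=A26: ✗
parcel=A62: ✗
parcel=A19: ✓ → 77
parcel=A77: ✗
freight_sum = 64 + 84 + 36 + 77 = 261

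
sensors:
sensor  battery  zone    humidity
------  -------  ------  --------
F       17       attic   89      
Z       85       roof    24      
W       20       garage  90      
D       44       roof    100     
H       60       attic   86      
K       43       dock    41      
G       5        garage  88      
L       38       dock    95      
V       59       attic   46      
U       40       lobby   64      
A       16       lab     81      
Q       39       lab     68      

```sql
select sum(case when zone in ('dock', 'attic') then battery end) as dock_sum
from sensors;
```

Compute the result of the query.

sensor=F: ✓ → 17
sensor=Z: ✗
sensor=W: ✗
sensor=D: ✗
sensor=H: ✓ → 60
sensor=K: ✓ → 43
sensor=G: ✗
sensor=L: ✓ → 38
sensor=V: ✓ → 59
sensor=U: ✗
sensor=A: ✗
sensor=Q: ✗
dock_sum = 17 + 60 + 43 + 38 + 59 = 217

217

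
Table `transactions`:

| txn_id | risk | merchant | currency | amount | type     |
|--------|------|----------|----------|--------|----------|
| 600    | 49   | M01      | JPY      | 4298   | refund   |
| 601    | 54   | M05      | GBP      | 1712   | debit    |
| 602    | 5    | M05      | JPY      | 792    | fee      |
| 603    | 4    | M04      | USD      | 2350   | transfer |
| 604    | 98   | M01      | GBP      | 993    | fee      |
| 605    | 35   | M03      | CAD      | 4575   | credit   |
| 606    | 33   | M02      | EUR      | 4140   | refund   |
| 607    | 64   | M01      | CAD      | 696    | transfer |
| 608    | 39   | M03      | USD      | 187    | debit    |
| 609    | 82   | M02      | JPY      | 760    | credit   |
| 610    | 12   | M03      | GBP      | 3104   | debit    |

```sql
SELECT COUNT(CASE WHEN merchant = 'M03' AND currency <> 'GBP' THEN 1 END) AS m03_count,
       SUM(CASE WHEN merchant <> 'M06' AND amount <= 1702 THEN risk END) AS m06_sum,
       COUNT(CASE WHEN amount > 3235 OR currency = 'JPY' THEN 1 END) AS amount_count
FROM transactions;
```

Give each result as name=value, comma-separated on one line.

m03_count=2, m06_sum=288, amount_count=5

[m03_count: merchant = 'M03' AND currency <> 'GBP']
txn_id=600: ✗
txn_id=601: ✗
txn_id=602: ✗
txn_id=603: ✗
txn_id=604: ✗
txn_id=605: ✓ → 1
txn_id=606: ✗
txn_id=607: ✗
txn_id=608: ✓ → 1
txn_id=609: ✗
txn_id=610: ✗
m03_count = COUNT(1, 1) = 2
—
[m06_sum: merchant <> 'M06' AND amount <= 1702]
txn_id=600: ✗
txn_id=601: ✗
txn_id=602: ✓ → 5
txn_id=603: ✗
txn_id=604: ✓ → 98
txn_id=605: ✗
txn_id=606: ✗
txn_id=607: ✓ → 64
txn_id=608: ✓ → 39
txn_id=609: ✓ → 82
txn_id=610: ✗
m06_sum = 5 + 98 + 64 + 39 + 82 = 288
—
[amount_count: amount > 3235 OR currency = 'JPY']
txn_id=600: ✓ → 1
txn_id=601: ✗
txn_id=602: ✓ → 1
txn_id=603: ✗
txn_id=604: ✗
txn_id=605: ✓ → 1
txn_id=606: ✓ → 1
txn_id=607: ✗
txn_id=608: ✗
txn_id=609: ✓ → 1
txn_id=610: ✗
amount_count = COUNT(1, 1, 1, 1, 1) = 5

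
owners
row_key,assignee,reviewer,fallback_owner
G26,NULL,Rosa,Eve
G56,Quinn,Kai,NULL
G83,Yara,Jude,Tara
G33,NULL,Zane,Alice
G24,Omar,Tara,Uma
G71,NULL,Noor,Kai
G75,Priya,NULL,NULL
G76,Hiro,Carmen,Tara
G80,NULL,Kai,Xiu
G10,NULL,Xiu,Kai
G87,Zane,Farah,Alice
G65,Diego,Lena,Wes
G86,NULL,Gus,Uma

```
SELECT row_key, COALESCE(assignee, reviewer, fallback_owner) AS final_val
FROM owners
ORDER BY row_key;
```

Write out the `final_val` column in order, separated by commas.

Xiu, Omar, Rosa, Zane, Quinn, Diego, Noor, Priya, Hiro, Kai, Yara, Gus, Zane

row_key=G10: assignee=NULL, reviewer=Xiu → Xiu
row_key=G24: assignee=Omar → Omar
row_key=G26: assignee=NULL, reviewer=Rosa → Rosa
row_key=G33: assignee=NULL, reviewer=Zane → Zane
row_key=G56: assignee=Quinn → Quinn
row_key=G65: assignee=Diego → Diego
row_key=G71: assignee=NULL, reviewer=Noor → Noor
row_key=G75: assignee=Priya → Priya
row_key=G76: assignee=Hiro → Hiro
row_key=G80: assignee=NULL, reviewer=Kai → Kai
row_key=G83: assignee=Yara → Yara
row_key=G86: assignee=NULL, reviewer=Gus → Gus
row_key=G87: assignee=Zane → Zane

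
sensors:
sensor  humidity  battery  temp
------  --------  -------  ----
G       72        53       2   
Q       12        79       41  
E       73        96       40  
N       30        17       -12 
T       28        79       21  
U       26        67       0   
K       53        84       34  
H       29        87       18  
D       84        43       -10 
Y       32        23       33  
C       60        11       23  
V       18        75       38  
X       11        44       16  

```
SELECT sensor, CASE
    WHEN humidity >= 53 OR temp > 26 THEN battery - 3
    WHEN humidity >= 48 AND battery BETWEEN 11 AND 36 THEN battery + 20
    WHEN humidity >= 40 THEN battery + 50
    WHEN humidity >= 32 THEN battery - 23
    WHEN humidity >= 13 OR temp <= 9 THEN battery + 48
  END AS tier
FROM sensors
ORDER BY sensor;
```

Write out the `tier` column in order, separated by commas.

sensor=C: humidity >= 53 OR temp > 26 → 8
sensor=D: humidity >= 53 OR temp > 26 → 40
sensor=E: humidity >= 53 OR temp > 26 → 93
sensor=G: humidity >= 53 OR temp > 26 → 50
sensor=H: humidity >= 13 OR temp <= 9 → 135
sensor=K: humidity >= 53 OR temp > 26 → 81
sensor=N: humidity >= 13 OR temp <= 9 → 65
sensor=Q: humidity >= 53 OR temp > 26 → 76
sensor=T: humidity >= 13 OR temp <= 9 → 127
sensor=U: humidity >= 13 OR temp <= 9 → 115
sensor=V: humidity >= 53 OR temp > 26 → 72
sensor=X: (no match → NULL) → NULL
sensor=Y: humidity >= 53 OR temp > 26 → 20

8, 40, 93, 50, 135, 81, 65, 76, 127, 115, 72, NULL, 20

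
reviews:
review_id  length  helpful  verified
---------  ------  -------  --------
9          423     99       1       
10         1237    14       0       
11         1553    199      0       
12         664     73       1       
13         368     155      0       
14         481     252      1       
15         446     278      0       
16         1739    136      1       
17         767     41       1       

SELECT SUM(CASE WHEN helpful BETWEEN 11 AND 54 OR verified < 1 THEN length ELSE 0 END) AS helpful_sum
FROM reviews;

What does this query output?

review_id=9: ✗
review_id=10: ✓ → 1237
review_id=11: ✓ → 1553
review_id=12: ✗
review_id=13: ✓ → 368
review_id=14: ✗
review_id=15: ✓ → 446
review_id=16: ✗
review_id=17: ✓ → 767
helpful_sum = 1237 + 1553 + 368 + 446 + 767 = 4371

4371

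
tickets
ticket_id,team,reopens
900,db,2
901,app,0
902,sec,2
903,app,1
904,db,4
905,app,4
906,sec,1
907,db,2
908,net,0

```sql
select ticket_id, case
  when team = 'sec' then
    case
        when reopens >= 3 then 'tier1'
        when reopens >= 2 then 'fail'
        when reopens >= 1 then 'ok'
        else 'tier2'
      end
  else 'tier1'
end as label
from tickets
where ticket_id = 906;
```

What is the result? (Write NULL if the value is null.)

ticket_id = 906: team=sec, reopens=1.
team='sec' → inner[reopens >= 1] → ok

ok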